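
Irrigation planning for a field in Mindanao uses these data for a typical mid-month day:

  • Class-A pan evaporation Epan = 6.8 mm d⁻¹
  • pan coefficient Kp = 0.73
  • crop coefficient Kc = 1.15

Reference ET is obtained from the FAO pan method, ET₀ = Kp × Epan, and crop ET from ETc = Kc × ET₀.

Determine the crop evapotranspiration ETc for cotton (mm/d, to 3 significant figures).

ET₀ = 0.73 × 6.8 = 4.9640 mm/d
ETc = Kc × ET₀ = 1.15 × 4.9640 = 5.7086 mm/d

5.71 mm/d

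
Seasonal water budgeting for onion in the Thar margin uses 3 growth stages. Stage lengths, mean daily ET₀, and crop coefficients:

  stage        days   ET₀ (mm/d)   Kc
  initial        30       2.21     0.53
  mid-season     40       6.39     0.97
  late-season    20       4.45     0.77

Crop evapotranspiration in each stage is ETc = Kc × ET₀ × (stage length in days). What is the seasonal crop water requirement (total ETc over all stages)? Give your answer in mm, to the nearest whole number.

352 mm

initial: 0.53 × 2.21 × 30 = 35.14 mm
mid-season: 0.97 × 6.39 × 40 = 247.93 mm
late-season: 0.77 × 4.45 × 20 = 68.53 mm
Seasonal total = 351.60 mm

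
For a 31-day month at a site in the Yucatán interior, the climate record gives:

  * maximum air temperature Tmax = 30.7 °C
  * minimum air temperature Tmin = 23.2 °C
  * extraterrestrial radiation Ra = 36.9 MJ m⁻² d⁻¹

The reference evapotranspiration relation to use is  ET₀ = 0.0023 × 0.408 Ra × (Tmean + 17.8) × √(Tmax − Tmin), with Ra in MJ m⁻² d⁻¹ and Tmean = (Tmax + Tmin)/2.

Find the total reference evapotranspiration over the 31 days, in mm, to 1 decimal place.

131.6 mm

Tmean = (30.7 + 23.2)/2 = 26.95 °C
0.408 Ra = 0.408 × 36.9 = 15.0552 mm/d equivalent
ET₀ = 0.0023 × 15.0552 × (26.95 + 17.8) × √7.5 = 0.0023 × 15.0552 × 44.75 × 2.7386 = 4.2436 mm/d
Over 31 days: 4.2436 × 31 = 131.552 mm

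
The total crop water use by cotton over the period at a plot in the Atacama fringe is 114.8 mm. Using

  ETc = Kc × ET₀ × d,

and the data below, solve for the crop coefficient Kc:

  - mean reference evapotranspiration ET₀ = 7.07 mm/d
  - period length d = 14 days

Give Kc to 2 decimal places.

1.16

ETc = Kc × ET₀ × d  ⇒  Kc = ETc / (ET₀ × d)
Kc = 114.8 / (7.07 × 14) = 114.8 / 98.98 = 1.1598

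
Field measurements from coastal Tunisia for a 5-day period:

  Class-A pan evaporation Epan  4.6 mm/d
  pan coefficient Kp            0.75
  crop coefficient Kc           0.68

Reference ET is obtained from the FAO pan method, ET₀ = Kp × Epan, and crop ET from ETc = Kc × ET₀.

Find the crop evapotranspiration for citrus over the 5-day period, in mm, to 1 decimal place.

ET₀ = 0.75 × 4.6 = 3.4500 mm/d
ETc = Kc × ET₀ = 0.68 × 3.4500 = 2.3460 mm/d
Over 5 days: 2.3460 × 5 = 11.730 mm

11.7 mm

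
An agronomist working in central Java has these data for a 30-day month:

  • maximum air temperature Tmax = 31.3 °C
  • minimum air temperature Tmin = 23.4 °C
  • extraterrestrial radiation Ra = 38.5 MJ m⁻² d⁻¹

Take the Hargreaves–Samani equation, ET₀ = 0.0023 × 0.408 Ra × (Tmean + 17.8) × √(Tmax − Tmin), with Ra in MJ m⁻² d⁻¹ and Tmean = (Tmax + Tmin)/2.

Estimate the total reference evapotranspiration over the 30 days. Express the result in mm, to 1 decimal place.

Tmean = (31.3 + 23.4)/2 = 27.35 °C
0.408 Ra = 0.408 × 38.5 = 15.7080 mm/d equivalent
ET₀ = 0.0023 × 15.7080 × (27.35 + 17.8) × √7.9 = 0.0023 × 15.7080 × 45.15 × 2.8107 = 4.5848 mm/d
Over 30 days: 4.5848 × 30 = 137.544 mm

137.5 mm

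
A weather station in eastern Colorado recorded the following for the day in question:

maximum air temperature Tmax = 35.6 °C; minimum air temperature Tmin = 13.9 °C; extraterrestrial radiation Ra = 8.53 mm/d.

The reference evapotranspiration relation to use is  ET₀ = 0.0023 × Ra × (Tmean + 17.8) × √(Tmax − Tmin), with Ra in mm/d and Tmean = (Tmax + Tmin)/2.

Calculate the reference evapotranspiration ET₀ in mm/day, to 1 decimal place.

Tmean = (35.6 + 13.9)/2 = 24.75 °C
ET₀ = 0.0023 × 8.53 × (24.75 + 17.8) × √21.7 = 0.0023 × 8.53 × 42.55 × 4.6583 = 3.8887 mm/d

3.9 mm/day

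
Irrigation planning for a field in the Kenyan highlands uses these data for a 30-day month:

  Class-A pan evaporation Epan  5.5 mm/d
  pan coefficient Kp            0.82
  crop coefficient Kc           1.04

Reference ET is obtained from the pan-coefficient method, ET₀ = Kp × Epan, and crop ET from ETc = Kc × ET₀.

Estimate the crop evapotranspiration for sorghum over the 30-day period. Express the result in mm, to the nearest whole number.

141 mm

ET₀ = 0.82 × 5.5 = 4.5100 mm/d
ETc = Kc × ET₀ = 1.04 × 4.5100 = 4.6904 mm/d
Over 30 days: 4.6904 × 30 = 140.712 mm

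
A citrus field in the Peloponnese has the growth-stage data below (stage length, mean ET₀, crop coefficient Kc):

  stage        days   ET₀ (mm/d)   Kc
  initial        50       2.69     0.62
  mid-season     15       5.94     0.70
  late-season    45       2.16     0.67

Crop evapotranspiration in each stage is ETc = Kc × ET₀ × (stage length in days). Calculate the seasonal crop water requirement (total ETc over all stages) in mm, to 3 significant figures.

initial: 0.62 × 2.69 × 50 = 83.39 mm
mid-season: 0.70 × 5.94 × 15 = 62.37 mm
late-season: 0.67 × 2.16 × 45 = 65.12 mm
Seasonal total = 210.88 mm

211 mm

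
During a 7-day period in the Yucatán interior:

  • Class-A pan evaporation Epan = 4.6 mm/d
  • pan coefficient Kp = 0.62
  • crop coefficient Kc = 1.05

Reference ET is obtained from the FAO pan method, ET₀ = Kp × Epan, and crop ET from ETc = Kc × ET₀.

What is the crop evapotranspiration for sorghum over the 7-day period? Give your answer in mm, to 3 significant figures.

ET₀ = 0.62 × 4.6 = 2.8520 mm/d
ETc = Kc × ET₀ = 1.05 × 2.8520 = 2.9946 mm/d
Over 7 days: 2.9946 × 7 = 20.962 mm

21.0 mm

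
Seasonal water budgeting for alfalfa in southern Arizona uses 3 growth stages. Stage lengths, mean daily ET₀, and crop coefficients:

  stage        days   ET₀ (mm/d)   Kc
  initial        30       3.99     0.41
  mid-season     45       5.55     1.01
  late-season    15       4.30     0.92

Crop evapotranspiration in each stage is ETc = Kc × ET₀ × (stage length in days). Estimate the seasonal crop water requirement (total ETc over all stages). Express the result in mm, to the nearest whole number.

361 mm

initial: 0.41 × 3.99 × 30 = 49.08 mm
mid-season: 1.01 × 5.55 × 45 = 252.25 mm
late-season: 0.92 × 4.30 × 15 = 59.34 mm
Seasonal total = 360.67 mm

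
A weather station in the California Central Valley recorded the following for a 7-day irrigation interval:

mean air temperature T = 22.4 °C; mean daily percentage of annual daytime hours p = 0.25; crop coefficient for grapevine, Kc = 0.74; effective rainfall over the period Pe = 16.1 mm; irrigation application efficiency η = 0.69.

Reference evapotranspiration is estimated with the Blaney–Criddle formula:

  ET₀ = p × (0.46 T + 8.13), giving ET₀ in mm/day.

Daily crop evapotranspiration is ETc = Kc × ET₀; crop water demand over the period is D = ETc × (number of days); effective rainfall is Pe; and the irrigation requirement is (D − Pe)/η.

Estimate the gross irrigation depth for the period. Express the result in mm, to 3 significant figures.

11.3 mm

ET₀ = 0.25 × (0.46 × 22.4 + 8.13) = 0.25 × 18.434 = 4.6085 mm/d
ETc = Kc × ET₀ = 0.74 × 4.6085 = 3.4103 mm/d
Crop demand D = ETc × 7 d = 3.4103 × 7 = 23.872 mm
D − Pe = 23.872 − 16.1 = 7.772 mm
Gross irrigation = 7.772 / 0.69 = 11.264 mm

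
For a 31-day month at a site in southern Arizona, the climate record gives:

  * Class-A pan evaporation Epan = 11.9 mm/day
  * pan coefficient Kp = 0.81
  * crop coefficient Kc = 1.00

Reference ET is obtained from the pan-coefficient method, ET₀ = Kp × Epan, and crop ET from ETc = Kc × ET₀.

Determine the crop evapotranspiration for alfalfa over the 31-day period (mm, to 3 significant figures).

299 mm

ET₀ = 0.81 × 11.9 = 9.6390 mm/d
ETc = Kc × ET₀ = 1.00 × 9.6390 = 9.6390 mm/d
Over 31 days: 9.6390 × 31 = 298.809 mm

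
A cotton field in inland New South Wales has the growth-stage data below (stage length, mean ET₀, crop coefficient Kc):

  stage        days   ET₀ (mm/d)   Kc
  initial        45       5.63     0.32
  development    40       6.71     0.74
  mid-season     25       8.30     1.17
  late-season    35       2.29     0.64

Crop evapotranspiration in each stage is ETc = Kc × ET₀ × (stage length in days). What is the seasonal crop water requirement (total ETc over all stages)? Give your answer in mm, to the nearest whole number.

574 mm

initial: 0.32 × 5.63 × 45 = 81.07 mm
development: 0.74 × 6.71 × 40 = 198.62 mm
mid-season: 1.17 × 8.30 × 25 = 242.78 mm
late-season: 0.64 × 2.29 × 35 = 51.30 mm
Seasonal total = 573.77 mm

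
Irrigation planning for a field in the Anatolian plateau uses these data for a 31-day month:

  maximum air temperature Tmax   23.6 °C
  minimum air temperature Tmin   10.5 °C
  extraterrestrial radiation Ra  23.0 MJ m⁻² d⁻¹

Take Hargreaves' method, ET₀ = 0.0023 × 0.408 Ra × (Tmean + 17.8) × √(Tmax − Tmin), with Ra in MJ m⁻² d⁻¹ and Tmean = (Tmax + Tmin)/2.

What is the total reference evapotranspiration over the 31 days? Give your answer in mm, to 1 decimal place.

84.4 mm

Tmean = (23.6 + 10.5)/2 = 17.05 °C
0.408 Ra = 0.408 × 23.0 = 9.3840 mm/d equivalent
ET₀ = 0.0023 × 9.3840 × (17.05 + 17.8) × √13.1 = 0.0023 × 9.3840 × 34.85 × 3.6194 = 2.7224 mm/d
Over 31 days: 2.7224 × 31 = 84.394 mm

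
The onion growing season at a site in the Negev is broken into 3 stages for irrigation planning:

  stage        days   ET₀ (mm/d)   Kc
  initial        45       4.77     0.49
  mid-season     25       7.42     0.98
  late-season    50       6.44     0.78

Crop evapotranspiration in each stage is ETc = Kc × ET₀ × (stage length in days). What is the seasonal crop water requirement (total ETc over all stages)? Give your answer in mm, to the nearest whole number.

538 mm

initial: 0.49 × 4.77 × 45 = 105.18 mm
mid-season: 0.98 × 7.42 × 25 = 181.79 mm
late-season: 0.78 × 6.44 × 50 = 251.16 mm
Seasonal total = 538.13 mm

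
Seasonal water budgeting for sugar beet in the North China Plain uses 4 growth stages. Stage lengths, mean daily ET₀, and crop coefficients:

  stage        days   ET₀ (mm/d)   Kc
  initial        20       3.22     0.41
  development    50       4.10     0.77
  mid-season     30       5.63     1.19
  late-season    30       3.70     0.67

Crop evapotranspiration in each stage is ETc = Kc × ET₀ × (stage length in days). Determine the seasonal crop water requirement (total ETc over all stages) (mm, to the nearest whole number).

initial: 0.41 × 3.22 × 20 = 26.40 mm
development: 0.77 × 4.10 × 50 = 157.85 mm
mid-season: 1.19 × 5.63 × 30 = 200.99 mm
late-season: 0.67 × 3.70 × 30 = 74.37 mm
Seasonal total = 459.61 mm

460 mm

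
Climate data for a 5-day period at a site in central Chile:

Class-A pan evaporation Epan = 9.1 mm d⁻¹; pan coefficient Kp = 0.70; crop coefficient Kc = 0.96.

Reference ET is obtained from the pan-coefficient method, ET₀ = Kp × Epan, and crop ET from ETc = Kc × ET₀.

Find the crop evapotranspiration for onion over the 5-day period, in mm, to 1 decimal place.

ET₀ = 0.70 × 9.1 = 6.3700 mm/d
ETc = Kc × ET₀ = 0.96 × 6.3700 = 6.1152 mm/d
Over 5 days: 6.1152 × 5 = 30.576 mm

30.6 mm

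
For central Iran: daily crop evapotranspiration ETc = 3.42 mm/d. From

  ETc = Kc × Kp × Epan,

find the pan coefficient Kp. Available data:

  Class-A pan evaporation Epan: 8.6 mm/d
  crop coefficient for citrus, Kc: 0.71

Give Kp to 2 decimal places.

ETc = Kc × Kp × Epan  ⇒  Kp = ETc / (Kc × Epan)
Kp = 3.42 / (0.71 × 8.6) = 3.42 / 6.106 = 0.5601

0.56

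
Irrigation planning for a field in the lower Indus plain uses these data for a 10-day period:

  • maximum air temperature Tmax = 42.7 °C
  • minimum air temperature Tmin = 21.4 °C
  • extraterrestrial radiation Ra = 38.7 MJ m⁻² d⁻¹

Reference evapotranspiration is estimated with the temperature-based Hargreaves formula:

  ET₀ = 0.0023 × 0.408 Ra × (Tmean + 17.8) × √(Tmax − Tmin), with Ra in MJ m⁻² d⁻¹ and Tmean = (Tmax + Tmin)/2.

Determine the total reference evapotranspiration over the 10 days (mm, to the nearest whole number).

Tmean = (42.7 + 21.4)/2 = 32.05 °C
0.408 Ra = 0.408 × 38.7 = 15.7896 mm/d equivalent
ET₀ = 0.0023 × 15.7896 × (32.05 + 17.8) × √21.3 = 0.0023 × 15.7896 × 49.85 × 4.6152 = 8.3552 mm/d
Over 10 days: 8.3552 × 10 = 83.552 mm

84 mm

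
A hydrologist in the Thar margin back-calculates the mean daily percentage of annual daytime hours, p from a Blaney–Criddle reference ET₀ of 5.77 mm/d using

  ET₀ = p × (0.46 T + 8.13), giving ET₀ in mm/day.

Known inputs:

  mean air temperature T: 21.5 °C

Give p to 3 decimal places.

0.320

p = ET₀ / (0.46 T + 8.13) = 5.77 / (0.46 × 21.5 + 8.13) = 5.77 / 18.020 = 0.3202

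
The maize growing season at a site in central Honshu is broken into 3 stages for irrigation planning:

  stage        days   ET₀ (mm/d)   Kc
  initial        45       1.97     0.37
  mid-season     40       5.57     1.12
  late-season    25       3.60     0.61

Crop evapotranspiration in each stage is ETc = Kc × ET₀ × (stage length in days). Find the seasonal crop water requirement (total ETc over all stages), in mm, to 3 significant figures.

initial: 0.37 × 1.97 × 45 = 32.80 mm
mid-season: 1.12 × 5.57 × 40 = 249.54 mm
late-season: 0.61 × 3.60 × 25 = 54.90 mm
Seasonal total = 337.24 mm

337 mm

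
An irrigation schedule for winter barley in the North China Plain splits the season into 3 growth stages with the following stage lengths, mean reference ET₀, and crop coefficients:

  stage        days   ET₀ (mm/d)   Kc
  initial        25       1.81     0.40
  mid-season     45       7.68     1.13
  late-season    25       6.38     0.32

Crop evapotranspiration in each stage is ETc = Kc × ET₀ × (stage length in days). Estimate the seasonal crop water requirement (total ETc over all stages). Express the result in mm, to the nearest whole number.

460 mm

initial: 0.40 × 1.81 × 25 = 18.10 mm
mid-season: 1.13 × 7.68 × 45 = 390.53 mm
late-season: 0.32 × 6.38 × 25 = 51.04 mm
Seasonal total = 459.67 mm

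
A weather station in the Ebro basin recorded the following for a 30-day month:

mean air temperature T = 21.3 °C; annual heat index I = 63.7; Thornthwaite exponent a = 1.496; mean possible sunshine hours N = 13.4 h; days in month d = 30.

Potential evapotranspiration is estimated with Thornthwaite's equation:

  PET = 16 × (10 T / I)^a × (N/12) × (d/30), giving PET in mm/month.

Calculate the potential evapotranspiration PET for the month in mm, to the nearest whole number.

10T/I = 10 × 21.3 / 63.7 = 3.3438
(10T/I)^a = 3.3438^1.496 = 6.0850
Uncorrected PET = 16 × 6.0850 = 97.360 mm
Correction = (N/12)(d/30) = (13.4/12)(30/30) = 1.1167
PET = 97.360 × 1.1167 = 108.722 mm/month

109 mm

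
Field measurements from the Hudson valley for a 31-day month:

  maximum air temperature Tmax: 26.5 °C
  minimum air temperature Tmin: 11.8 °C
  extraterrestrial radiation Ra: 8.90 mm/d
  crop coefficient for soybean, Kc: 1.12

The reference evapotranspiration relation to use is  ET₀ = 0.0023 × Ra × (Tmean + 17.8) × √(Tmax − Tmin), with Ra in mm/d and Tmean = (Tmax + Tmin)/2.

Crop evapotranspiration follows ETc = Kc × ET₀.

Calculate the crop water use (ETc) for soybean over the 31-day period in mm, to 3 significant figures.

101 mm

Tmean = (26.5 + 11.8)/2 = 19.15 °C
ET₀ = 0.0023 × 8.90 × (19.15 + 17.8) × √14.7 = 0.0023 × 8.90 × 36.95 × 3.8341 = 2.9000 mm/d
ETc = Kc × ET₀ = 1.12 × 2.9000 = 3.2480 mm/d
Over 31 days: 3.2480 × 31 = 100.688 mm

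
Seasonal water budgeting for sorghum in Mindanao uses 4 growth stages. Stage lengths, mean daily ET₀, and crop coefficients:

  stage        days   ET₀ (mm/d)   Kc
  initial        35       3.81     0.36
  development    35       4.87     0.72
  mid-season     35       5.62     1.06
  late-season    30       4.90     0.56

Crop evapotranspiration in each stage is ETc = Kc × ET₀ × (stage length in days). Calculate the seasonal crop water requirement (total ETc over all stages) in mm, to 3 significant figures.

462 mm

initial: 0.36 × 3.81 × 35 = 48.01 mm
development: 0.72 × 4.87 × 35 = 122.72 mm
mid-season: 1.06 × 5.62 × 35 = 208.50 mm
late-season: 0.56 × 4.90 × 30 = 82.32 mm
Seasonal total = 461.55 mm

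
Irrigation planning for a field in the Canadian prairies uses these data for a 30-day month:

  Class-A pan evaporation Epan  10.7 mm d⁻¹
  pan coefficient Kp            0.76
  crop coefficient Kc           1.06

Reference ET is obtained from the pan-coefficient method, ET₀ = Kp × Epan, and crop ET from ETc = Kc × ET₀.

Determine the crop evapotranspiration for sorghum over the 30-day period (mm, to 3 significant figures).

259 mm

ET₀ = 0.76 × 10.7 = 8.1320 mm/d
ETc = Kc × ET₀ = 1.06 × 8.1320 = 8.6199 mm/d
Over 30 days: 8.6199 × 30 = 258.597 mm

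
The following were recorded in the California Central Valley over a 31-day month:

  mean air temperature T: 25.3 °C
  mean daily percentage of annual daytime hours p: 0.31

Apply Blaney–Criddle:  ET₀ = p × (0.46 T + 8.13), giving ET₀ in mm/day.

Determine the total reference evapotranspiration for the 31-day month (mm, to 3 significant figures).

ET₀ = 0.31 × (0.46 × 25.3 + 8.13) = 0.31 × 19.768 = 6.1281 mm/d
Monthly total = 6.1281 × 31 = 189.971 mm

190 mm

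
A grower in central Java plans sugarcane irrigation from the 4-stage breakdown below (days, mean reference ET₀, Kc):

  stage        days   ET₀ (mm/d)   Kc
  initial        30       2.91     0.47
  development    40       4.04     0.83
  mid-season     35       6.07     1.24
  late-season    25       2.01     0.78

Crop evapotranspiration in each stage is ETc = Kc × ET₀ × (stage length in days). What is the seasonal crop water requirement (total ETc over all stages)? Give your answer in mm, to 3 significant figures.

478 mm

initial: 0.47 × 2.91 × 30 = 41.03 mm
development: 0.83 × 4.04 × 40 = 134.13 mm
mid-season: 1.24 × 6.07 × 35 = 263.44 mm
late-season: 0.78 × 2.01 × 25 = 39.20 mm
Seasonal total = 477.80 mm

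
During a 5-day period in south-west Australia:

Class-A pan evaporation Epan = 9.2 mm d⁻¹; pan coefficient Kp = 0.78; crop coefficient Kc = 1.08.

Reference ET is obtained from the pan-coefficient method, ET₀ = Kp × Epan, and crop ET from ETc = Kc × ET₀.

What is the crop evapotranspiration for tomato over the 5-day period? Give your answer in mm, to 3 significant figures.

ET₀ = 0.78 × 9.2 = 7.1760 mm/d
ETc = Kc × ET₀ = 1.08 × 7.1760 = 7.7501 mm/d
Over 5 days: 7.7501 × 5 = 38.751 mm

38.8 mm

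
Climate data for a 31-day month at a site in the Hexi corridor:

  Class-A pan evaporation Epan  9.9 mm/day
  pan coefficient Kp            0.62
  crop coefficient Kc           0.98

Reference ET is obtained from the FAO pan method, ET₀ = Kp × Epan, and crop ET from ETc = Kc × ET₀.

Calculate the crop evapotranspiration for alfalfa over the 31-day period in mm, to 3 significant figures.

ET₀ = 0.62 × 9.9 = 6.1380 mm/d
ETc = Kc × ET₀ = 0.98 × 6.1380 = 6.0152 mm/d
Over 31 days: 6.0152 × 31 = 186.471 mm

186 mm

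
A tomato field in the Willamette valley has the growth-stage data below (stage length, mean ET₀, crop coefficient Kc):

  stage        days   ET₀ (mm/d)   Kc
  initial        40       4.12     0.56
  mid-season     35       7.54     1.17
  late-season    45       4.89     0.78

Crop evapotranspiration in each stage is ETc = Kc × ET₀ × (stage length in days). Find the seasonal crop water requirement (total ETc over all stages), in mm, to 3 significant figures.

initial: 0.56 × 4.12 × 40 = 92.29 mm
mid-season: 1.17 × 7.54 × 35 = 308.76 mm
late-season: 0.78 × 4.89 × 45 = 171.64 mm
Seasonal total = 572.69 mm

573 mm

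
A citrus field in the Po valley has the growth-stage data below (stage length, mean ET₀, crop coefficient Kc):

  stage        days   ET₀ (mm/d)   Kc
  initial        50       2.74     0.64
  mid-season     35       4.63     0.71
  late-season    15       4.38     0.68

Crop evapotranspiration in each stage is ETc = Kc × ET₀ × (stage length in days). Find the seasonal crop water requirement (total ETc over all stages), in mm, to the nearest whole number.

247 mm

initial: 0.64 × 2.74 × 50 = 87.68 mm
mid-season: 0.71 × 4.63 × 35 = 115.06 mm
late-season: 0.68 × 4.38 × 15 = 44.68 mm
Seasonal total = 247.42 mm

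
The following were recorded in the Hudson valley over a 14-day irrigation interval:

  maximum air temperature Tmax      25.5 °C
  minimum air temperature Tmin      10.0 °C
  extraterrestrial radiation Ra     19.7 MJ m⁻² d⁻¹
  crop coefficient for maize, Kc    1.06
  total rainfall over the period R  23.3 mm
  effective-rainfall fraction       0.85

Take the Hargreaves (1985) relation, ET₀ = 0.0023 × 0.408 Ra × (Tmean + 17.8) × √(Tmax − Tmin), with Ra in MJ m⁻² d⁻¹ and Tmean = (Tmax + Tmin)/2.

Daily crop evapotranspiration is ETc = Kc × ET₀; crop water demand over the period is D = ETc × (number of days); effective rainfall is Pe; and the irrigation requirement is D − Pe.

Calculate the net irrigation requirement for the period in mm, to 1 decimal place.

18.6 mm

Tmean = (25.5 + 10.0)/2 = 17.75 °C
0.408 Ra = 0.408 × 19.7 = 8.0376 mm/d equivalent
ET₀ = 0.0023 × 8.0376 × (17.75 + 17.8) × √15.5 = 0.0023 × 8.0376 × 35.55 × 3.9370 = 2.5874 mm/d
ETc = Kc × ET₀ = 1.06 × 2.5874 = 2.7426 mm/d
Crop demand D = ETc × 14 d = 2.7426 × 14 = 38.396 mm
Pe = 0.85 × 23.3 = 19.805 mm
D − Pe = 38.396 − 19.805 = 18.591 mm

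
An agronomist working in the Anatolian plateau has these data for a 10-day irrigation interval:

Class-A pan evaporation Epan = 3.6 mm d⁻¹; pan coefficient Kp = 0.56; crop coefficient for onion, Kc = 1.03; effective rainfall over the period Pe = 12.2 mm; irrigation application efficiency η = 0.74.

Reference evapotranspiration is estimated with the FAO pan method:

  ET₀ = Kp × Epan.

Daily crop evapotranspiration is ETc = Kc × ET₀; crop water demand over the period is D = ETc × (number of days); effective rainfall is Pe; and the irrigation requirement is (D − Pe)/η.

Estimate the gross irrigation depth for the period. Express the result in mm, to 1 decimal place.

11.6 mm

ET₀ = 0.56 × 3.6 = 2.0160 mm/d
ETc = Kc × ET₀ = 1.03 × 2.0160 = 2.0765 mm/d
Crop demand D = ETc × 10 d = 2.0765 × 10 = 20.765 mm
D − Pe = 20.765 − 12.2 = 8.565 mm
Gross irrigation = 8.565 / 0.74 = 11.574 mm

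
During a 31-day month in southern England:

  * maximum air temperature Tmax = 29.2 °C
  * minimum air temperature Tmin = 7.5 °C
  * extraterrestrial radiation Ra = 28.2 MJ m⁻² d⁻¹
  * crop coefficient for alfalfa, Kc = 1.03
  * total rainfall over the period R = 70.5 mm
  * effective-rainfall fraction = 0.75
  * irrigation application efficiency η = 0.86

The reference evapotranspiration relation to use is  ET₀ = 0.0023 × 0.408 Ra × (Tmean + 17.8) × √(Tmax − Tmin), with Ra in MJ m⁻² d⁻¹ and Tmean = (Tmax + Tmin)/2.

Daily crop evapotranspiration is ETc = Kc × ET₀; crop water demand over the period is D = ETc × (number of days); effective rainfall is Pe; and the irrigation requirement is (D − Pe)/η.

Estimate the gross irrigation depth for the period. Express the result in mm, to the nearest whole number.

Tmean = (29.2 + 7.5)/2 = 18.35 °C
0.408 Ra = 0.408 × 28.2 = 11.5056 mm/d equivalent
ET₀ = 0.0023 × 11.5056 × (18.35 + 17.8) × √21.7 = 0.0023 × 11.5056 × 36.15 × 4.6583 = 4.4563 mm/d
ETc = Kc × ET₀ = 1.03 × 4.4563 = 4.5900 mm/d
Crop demand D = ETc × 31 d = 4.5900 × 31 = 142.290 mm
Pe = 0.75 × 70.5 = 52.875 mm
D − Pe = 142.290 − 52.875 = 89.415 mm
Gross irrigation = 89.415 / 0.86 = 103.971 mm

104 mm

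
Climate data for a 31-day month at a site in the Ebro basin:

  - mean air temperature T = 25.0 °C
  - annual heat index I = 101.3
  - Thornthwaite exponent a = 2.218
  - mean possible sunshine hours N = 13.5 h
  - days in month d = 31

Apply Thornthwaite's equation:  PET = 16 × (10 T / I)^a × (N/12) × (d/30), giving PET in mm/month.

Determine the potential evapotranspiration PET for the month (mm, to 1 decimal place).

137.9 mm

10T/I = 10 × 25.0 / 101.3 = 2.4679
(10T/I)^a = 2.4679^2.218 = 7.4162
Uncorrected PET = 16 × 7.4162 = 118.659 mm
Correction = (N/12)(d/30) = (13.5/12)(31/30) = 1.1625
PET = 118.659 × 1.1625 = 137.941 mm/month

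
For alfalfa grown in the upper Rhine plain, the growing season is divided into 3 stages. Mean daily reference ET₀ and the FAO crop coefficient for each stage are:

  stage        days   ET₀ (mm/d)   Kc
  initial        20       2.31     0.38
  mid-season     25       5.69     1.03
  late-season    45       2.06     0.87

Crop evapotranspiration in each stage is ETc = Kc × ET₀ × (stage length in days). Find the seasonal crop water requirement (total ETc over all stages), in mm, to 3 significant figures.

initial: 0.38 × 2.31 × 20 = 17.56 mm
mid-season: 1.03 × 5.69 × 25 = 146.52 mm
late-season: 0.87 × 2.06 × 45 = 80.65 mm
Seasonal total = 244.73 mm

245 mm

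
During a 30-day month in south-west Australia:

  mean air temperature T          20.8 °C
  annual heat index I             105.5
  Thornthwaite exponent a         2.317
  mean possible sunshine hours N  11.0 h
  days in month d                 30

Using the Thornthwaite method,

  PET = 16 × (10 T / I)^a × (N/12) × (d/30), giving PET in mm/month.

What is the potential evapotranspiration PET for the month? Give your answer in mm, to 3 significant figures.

10T/I = 10 × 20.8 / 105.5 = 1.9716
(10T/I)^a = 1.9716^2.317 = 4.8205
Uncorrected PET = 16 × 4.8205 = 77.128 mm
Correction = (N/12)(d/30) = (11.0/12)(30/30) = 0.9167
PET = 77.128 × 0.9167 = 70.703 mm/month

70.7 mm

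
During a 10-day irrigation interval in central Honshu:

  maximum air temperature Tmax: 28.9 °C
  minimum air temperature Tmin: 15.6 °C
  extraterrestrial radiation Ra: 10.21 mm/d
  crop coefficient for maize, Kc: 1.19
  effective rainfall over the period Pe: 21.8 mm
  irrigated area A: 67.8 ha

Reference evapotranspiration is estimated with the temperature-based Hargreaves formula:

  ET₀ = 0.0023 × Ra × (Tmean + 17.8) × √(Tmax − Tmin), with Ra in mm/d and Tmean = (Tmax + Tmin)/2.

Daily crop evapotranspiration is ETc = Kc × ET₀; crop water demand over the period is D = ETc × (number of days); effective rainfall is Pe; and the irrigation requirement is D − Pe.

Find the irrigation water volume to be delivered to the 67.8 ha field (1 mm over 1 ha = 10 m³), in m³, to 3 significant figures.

12900 m³

Tmean = (28.9 + 15.6)/2 = 22.25 °C
ET₀ = 0.0023 × 10.21 × (22.25 + 17.8) × √13.3 = 0.0023 × 10.21 × 40.05 × 3.6469 = 3.4299 mm/d
ETc = Kc × ET₀ = 1.19 × 3.4299 = 4.0816 mm/d
Crop demand D = ETc × 10 d = 4.0816 × 10 = 40.816 mm
D − Pe = 40.816 − 21.8 = 19.016 mm
Volume = 19.016 mm × 67.8 ha × 10 = 12892.8 m³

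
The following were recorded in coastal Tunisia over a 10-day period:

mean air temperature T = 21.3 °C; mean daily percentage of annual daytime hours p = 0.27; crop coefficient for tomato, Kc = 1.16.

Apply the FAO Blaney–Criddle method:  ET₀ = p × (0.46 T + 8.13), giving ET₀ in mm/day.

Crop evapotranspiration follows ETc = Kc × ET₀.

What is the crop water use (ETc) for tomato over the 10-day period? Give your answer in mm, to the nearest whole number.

56 mm

ET₀ = 0.27 × (0.46 × 21.3 + 8.13) = 0.27 × 17.928 = 4.8406 mm/d
ETc = Kc × ET₀ = 1.16 × 4.8406 = 5.6151 mm/d
Over 10 days: 5.6151 × 10 = 56.151 mm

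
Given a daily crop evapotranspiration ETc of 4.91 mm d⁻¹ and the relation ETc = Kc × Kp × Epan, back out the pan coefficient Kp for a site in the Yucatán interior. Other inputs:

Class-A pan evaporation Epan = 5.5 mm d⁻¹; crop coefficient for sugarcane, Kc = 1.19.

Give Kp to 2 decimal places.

ETc = Kc × Kp × Epan  ⇒  Kp = ETc / (Kc × Epan)
Kp = 4.91 / (1.19 × 5.5) = 4.91 / 6.545 = 0.7502

0.75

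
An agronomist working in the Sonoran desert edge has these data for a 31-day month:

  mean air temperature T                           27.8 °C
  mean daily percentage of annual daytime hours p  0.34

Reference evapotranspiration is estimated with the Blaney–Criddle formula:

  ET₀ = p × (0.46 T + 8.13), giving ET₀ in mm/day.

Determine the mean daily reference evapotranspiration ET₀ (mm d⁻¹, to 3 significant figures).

ET₀ = 0.34 × (0.46 × 27.8 + 8.13) = 0.34 × 20.918 = 7.1121 mm/d

7.11 mm d⁻¹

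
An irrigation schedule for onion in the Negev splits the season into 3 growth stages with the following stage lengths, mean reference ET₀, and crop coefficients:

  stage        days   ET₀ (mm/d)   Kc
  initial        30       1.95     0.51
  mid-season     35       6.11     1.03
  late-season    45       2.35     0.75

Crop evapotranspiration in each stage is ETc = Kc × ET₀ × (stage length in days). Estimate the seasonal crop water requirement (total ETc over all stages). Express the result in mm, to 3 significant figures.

initial: 0.51 × 1.95 × 30 = 29.84 mm
mid-season: 1.03 × 6.11 × 35 = 220.27 mm
late-season: 0.75 × 2.35 × 45 = 79.31 mm
Seasonal total = 329.42 mm

329 mm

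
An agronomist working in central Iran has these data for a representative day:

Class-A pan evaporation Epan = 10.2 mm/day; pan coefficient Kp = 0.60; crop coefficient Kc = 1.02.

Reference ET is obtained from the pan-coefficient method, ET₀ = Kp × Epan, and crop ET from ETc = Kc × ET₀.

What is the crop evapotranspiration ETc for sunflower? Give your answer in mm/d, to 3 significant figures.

ET₀ = 0.60 × 10.2 = 6.1200 mm/d
ETc = Kc × ET₀ = 1.02 × 6.1200 = 6.2424 mm/d

6.24 mm/d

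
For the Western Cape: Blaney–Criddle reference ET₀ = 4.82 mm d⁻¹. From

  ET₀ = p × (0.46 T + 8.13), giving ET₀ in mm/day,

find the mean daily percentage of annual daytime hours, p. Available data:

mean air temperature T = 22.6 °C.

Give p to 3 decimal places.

0.260

p = ET₀ / (0.46 T + 8.13) = 4.82 / (0.46 × 22.6 + 8.13) = 4.82 / 18.526 = 0.2602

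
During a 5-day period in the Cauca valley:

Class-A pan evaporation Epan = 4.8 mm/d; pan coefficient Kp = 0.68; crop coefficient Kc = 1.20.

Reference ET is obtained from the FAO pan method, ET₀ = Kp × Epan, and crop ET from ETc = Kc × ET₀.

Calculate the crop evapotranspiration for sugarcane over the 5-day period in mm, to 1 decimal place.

19.6 mm

ET₀ = 0.68 × 4.8 = 3.2640 mm/d
ETc = Kc × ET₀ = 1.20 × 3.2640 = 3.9168 mm/d
Over 5 days: 3.9168 × 5 = 19.584 mm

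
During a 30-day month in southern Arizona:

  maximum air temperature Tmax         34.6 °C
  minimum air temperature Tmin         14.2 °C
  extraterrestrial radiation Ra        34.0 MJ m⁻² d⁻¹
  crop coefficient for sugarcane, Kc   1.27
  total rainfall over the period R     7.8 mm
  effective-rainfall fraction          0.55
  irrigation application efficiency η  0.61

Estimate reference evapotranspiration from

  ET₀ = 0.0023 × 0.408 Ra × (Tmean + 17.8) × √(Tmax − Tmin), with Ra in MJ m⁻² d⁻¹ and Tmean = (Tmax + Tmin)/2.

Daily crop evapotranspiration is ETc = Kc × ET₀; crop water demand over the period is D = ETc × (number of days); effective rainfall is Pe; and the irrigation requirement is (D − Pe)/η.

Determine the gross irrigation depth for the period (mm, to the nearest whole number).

Tmean = (34.6 + 14.2)/2 = 24.40 °C
0.408 Ra = 0.408 × 34.0 = 13.8720 mm/d equivalent
ET₀ = 0.0023 × 13.8720 × (24.40 + 17.8) × √20.4 = 0.0023 × 13.8720 × 42.20 × 4.5166 = 6.0812 mm/d
ETc = Kc × ET₀ = 1.27 × 6.0812 = 7.7231 mm/d
Crop demand D = ETc × 30 d = 7.7231 × 30 = 231.693 mm
Pe = 0.55 × 7.8 = 4.290 mm
D − Pe = 231.693 − 4.290 = 227.403 mm
Gross irrigation = 227.403 / 0.61 = 372.792 mm

373 mm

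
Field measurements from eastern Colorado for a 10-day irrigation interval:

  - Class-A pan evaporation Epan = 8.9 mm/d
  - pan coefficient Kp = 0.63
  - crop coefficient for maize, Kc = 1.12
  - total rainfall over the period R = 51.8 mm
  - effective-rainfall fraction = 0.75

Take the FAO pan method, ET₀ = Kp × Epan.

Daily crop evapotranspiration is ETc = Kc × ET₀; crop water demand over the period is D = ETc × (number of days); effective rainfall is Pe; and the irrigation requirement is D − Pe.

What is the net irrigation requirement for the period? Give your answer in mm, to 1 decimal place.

ET₀ = 0.63 × 8.9 = 5.6070 mm/d
ETc = Kc × ET₀ = 1.12 × 5.6070 = 6.2798 mm/d
Crop demand D = ETc × 10 d = 6.2798 × 10 = 62.798 mm
Pe = 0.75 × 51.8 = 38.850 mm
D − Pe = 62.798 − 38.850 = 23.948 mm

23.9 mm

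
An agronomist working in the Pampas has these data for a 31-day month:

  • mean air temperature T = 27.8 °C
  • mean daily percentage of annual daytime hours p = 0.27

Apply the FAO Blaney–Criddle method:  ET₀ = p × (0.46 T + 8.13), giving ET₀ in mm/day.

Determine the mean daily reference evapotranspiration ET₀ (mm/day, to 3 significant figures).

ET₀ = 0.27 × (0.46 × 27.8 + 8.13) = 0.27 × 20.918 = 5.6479 mm/d

5.65 mm/day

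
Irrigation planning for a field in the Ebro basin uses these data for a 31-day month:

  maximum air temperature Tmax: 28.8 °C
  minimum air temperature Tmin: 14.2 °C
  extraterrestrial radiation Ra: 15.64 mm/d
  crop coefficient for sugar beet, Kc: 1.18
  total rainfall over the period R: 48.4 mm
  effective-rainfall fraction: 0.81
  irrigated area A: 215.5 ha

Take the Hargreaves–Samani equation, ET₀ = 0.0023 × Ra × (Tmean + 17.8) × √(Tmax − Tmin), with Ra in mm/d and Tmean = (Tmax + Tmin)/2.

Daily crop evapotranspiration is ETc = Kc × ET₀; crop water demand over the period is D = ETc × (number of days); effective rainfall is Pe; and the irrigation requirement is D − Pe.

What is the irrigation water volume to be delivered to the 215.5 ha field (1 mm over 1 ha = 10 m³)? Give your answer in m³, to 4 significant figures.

Tmean = (28.8 + 14.2)/2 = 21.50 °C
ET₀ = 0.0023 × 15.64 × (21.50 + 17.8) × √14.6 = 0.0023 × 15.64 × 39.30 × 3.8210 = 5.4017 mm/d
ETc = Kc × ET₀ = 1.18 × 5.4017 = 6.3740 mm/d
Crop demand D = ETc × 31 d = 6.3740 × 31 = 197.594 mm
Pe = 0.81 × 48.4 = 39.204 mm
D − Pe = 197.594 − 39.204 = 158.390 mm
Volume = 158.390 mm × 215.5 ha × 10 = 341330.5 m³

341300 m³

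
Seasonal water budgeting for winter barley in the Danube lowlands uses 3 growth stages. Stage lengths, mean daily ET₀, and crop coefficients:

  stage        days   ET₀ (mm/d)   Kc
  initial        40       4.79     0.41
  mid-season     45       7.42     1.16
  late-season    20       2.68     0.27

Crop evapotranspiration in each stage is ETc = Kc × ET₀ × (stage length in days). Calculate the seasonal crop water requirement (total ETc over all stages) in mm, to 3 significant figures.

480 mm

initial: 0.41 × 4.79 × 40 = 78.56 mm
mid-season: 1.16 × 7.42 × 45 = 387.32 mm
late-season: 0.27 × 2.68 × 20 = 14.47 mm
Seasonal total = 480.35 mm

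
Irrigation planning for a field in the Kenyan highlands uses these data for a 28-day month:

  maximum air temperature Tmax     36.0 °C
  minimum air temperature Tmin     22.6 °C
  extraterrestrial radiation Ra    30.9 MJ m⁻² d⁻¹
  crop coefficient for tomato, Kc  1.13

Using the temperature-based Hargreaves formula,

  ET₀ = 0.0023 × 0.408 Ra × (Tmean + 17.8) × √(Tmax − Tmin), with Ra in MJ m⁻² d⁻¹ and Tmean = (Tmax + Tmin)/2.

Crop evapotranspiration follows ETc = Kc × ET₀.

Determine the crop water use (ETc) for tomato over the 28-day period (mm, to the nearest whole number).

Tmean = (36.0 + 22.6)/2 = 29.30 °C
0.408 Ra = 0.408 × 30.9 = 12.6072 mm/d equivalent
ET₀ = 0.0023 × 12.6072 × (29.30 + 17.8) × √13.4 = 0.0023 × 12.6072 × 47.10 × 3.6606 = 4.9994 mm/d
ETc = Kc × ET₀ = 1.13 × 4.9994 = 5.6493 mm/d
Over 28 days: 5.6493 × 28 = 158.180 mm

158 mm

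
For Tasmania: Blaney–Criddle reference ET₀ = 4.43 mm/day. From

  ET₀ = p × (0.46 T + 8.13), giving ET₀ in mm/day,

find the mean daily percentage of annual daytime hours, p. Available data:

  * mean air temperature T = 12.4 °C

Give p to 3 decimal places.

p = ET₀ / (0.46 T + 8.13) = 4.43 / (0.46 × 12.4 + 8.13) = 4.43 / 13.834 = 0.3202

0.320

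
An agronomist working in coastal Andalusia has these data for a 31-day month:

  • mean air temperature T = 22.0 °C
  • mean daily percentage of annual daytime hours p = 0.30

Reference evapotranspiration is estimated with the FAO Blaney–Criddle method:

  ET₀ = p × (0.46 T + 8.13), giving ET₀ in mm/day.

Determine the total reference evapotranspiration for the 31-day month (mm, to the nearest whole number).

ET₀ = 0.30 × (0.46 × 22.0 + 8.13) = 0.30 × 18.250 = 5.4750 mm/d
Monthly total = 5.4750 × 31 = 169.725 mm

170 mm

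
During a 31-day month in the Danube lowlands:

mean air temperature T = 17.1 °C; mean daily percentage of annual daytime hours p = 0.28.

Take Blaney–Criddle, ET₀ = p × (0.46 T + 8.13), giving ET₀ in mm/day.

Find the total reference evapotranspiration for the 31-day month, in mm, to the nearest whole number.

139 mm

ET₀ = 0.28 × (0.46 × 17.1 + 8.13) = 0.28 × 15.996 = 4.4789 mm/d
Monthly total = 4.4789 × 31 = 138.846 mm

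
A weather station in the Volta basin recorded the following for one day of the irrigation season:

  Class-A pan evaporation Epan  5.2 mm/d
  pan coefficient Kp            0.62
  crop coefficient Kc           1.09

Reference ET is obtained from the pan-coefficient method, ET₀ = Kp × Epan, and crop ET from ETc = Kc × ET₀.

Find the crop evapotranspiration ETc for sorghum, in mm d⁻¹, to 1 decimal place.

ET₀ = 0.62 × 5.2 = 3.2240 mm/d
ETc = Kc × ET₀ = 1.09 × 3.2240 = 3.5142 mm/d

3.5 mm d⁻¹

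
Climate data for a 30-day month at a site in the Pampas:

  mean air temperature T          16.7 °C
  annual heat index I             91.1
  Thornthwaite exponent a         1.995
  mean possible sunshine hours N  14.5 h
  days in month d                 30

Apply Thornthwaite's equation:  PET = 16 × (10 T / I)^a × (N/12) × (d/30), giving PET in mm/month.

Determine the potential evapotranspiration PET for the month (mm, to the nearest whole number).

10T/I = 10 × 16.7 / 91.1 = 1.8332
(10T/I)^a = 1.8332^1.995 = 3.3505
Uncorrected PET = 16 × 3.3505 = 53.608 mm
Correction = (N/12)(d/30) = (14.5/12)(30/30) = 1.2083
PET = 53.608 × 1.2083 = 64.775 mm/month

65 mm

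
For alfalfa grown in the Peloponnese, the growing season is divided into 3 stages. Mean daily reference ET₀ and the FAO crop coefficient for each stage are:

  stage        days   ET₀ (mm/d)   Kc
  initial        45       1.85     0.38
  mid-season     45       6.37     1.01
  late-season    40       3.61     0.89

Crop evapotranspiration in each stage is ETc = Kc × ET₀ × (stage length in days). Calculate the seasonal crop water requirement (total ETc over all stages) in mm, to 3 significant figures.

initial: 0.38 × 1.85 × 45 = 31.64 mm
mid-season: 1.01 × 6.37 × 45 = 289.52 mm
late-season: 0.89 × 3.61 × 40 = 128.52 mm
Seasonal total = 449.68 mm

450 mm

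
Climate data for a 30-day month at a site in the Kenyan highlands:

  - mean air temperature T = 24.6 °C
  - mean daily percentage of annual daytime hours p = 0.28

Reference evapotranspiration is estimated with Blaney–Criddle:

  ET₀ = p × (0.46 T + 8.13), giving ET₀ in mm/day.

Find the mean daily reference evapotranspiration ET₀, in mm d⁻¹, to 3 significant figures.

5.44 mm d⁻¹

ET₀ = 0.28 × (0.46 × 24.6 + 8.13) = 0.28 × 19.446 = 5.4449 mm/d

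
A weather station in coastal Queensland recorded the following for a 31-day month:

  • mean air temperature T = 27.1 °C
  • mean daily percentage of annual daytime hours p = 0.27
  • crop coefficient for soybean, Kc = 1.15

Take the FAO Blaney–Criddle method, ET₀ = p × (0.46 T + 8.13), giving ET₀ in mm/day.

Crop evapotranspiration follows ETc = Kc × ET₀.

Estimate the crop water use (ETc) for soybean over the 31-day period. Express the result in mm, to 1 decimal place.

ET₀ = 0.27 × (0.46 × 27.1 + 8.13) = 0.27 × 20.596 = 5.5609 mm/d
ETc = Kc × ET₀ = 1.15 × 5.5609 = 6.3950 mm/d
Over 31 days: 6.3950 × 31 = 198.245 mm

198.2 mm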